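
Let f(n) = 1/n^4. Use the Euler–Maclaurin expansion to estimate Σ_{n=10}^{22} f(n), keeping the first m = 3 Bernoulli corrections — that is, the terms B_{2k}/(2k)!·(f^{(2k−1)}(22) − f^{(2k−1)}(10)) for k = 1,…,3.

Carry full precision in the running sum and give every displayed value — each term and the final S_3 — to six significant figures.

S_3 ≈ 0.000357415

∫_10^22 1/x^4 dx evaluates to 0.000302029.
Boundary: ½(f(10) + f(22)) = ½(0.000100000 + 4.26883e-06) = 5.21344e-05.
Running total after boundary: 0.000354163.
k=1: B_{2}/(2)! × [f^{(1)}(22) − f^{(1)}(10)] = 1/12 × (-7.76152e-07 − (-4.00000e-05)) = 3.26865e-06.
After k=1: 0.000357432.
k=2: B_{4}/(4)! × [f^{(3)}(22) − f^{(3)}(10)] = −1/720 × (-4.81086e-08 − (-1.20000e-05)) = -1.65998e-08.
After k=2: 0.000357415.
k=3: B_{6}/(6)! × [f^{(5)}(22) − f^{(5)}(10)] = 1/30240 × (-5.56628e-09 − (-6.72000e-06)) = 2.22038e-10.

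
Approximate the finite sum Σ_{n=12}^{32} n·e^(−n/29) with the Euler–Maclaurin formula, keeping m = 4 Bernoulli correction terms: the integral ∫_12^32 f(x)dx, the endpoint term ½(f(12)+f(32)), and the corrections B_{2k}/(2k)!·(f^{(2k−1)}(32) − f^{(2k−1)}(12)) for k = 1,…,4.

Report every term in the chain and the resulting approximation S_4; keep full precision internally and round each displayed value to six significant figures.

∫_12^32 x·e^(−x/29) dx evaluates to 199.271.
½[f(12) + f(32)] = ½[7.93365 + 10.6152] = 9.27443.
So far: 208.545.
Correction k=1: B_{2}/2! · (f^{(1)}(32) − f^{(1)}(12)) = 1/12 · (-0.0343164 − 0.387563) = -0.0351567.
Partial sum through k=1: 208.510.
Correction k=2: B_{4}/4! · (f^{(3)}(32) − f^{(3)}(12)) = −1/720 · (0.000748079 − 0.00203310) = 1.78476e-06.
Partial sum through k=2: 208.510.
Correction k=3: B_{6}/6! · (f^{(5)}(32) − f^{(5)}(12)) = 1/30240 · (1.82754e-06 − 4.28700e-06) = -8.13314e-11.
Partial sum through k=3: 208.510.
Correction k=4: B_{8}/8! · (f^{(7)}(32) − f^{(7)}(12)) = −1/1209600 · (3.28843e-09 − 7.32048e-09) = 3.33337e-15.

S_4 ≈ 208.510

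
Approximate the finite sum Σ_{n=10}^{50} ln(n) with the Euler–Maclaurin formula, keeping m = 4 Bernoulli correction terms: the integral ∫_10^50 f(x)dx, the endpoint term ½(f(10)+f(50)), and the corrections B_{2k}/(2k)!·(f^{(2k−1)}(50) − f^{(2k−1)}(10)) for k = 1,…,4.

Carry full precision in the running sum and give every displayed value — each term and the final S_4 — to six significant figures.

S_4 ≈ 135.676

The integral term ∫_10^50 ln(x) dx = 132.575.
Boundary: ½(f(10) + f(50)) = ½(2.30259 + 3.91202) = 3.10730.
Integral + boundary = 135.683.
Correction k=1: B_{2}/2! · (f^{(1)}(50) − f^{(1)}(10)) = 1/12 · (0.0200000 − 0.100000) = -0.00666667.
Partial sum through k=1: 135.676.
Correction k=2: B_{4}/4! · (f^{(3)}(50) − f^{(3)}(10)) = −1/720 · (1.60000e-05 − 0.00200000) = 2.75556e-06.
Partial sum through k=2: 135.676.
Correction k=3: B_{6}/6! · (f^{(5)}(50) − f^{(5)}(10)) = 1/30240 · (7.68000e-08 − 0.000240000) = -7.93397e-09.
Partial sum through k=3: 135.676.
Correction k=4: B_{8}/8! · (f^{(7)}(50) − f^{(7)}(10)) = −1/1209600 · (9.21600e-10 − 7.20000e-05) = 5.95230e-11.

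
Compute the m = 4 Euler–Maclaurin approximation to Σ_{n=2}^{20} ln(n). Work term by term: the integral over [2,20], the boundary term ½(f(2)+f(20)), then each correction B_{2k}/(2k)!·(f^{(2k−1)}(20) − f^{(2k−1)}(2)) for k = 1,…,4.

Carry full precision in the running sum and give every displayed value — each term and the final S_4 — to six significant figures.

∫_2^20 ln(x) dx evaluates to 40.5284.
Endpoint term: (f(2) + f(20))/2 = (0.693147 + 2.99573)/2 = 1.84444.
Running total after boundary: 42.3728.
Correction k=1: B_{2}/2! · (f^{(1)}(20) − f^{(1)}(2)) = 1/12 · (0.0500000 − 0.500000) = -0.0375000.
Partial sum through k=1: 42.3353.
Correction k=2: B_{4}/4! · (f^{(3)}(20) − f^{(3)}(2)) = −1/720 · (0.000250000 − 0.250000) = 0.000346875.
Partial sum through k=2: 42.3356.
Correction k=3: B_{6}/6! · (f^{(5)}(20) − f^{(5)}(2)) = 1/30240 · (7.50000e-06 − 0.750000) = -2.48013e-05.
Partial sum through k=3: 42.3356.
Correction k=4: B_{8}/8! · (f^{(7)}(20) − f^{(7)}(2)) = −1/1209600 · (5.62500e-07 − 5.62500) = 4.65030e-06.

S_4 ≈ 42.3356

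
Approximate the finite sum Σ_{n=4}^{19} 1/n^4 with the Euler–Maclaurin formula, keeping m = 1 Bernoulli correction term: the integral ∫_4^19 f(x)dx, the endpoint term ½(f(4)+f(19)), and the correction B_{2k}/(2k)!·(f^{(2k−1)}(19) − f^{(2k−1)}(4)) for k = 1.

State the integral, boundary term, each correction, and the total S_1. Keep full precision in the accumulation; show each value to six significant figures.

S_1 ≈ 0.00744208

Integral: ∫_4^19 1/x^4 dx = 0.00515974.
Boundary: ½(f(4) + f(19)) = ½(0.00390625 + 7.67336e-06) = 0.00195696.
Running total after boundary: 0.00711670.
k=1: B_{2}/(2)! × [f^{(1)}(19) − f^{(1)}(4)] = 1/12 × (-1.61544e-06 − (-0.00390625)) = 0.000325386.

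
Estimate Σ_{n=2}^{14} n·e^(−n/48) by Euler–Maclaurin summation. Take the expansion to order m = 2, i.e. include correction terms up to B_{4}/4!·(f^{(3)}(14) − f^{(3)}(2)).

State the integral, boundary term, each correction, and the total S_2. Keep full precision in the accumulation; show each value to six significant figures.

S_2 ≈ 85.0864

Integral: ∫_2^14 x·e^(−x/48) dx = 78.9306.
Endpoint term: (f(2) + f(14))/2 = (1.91838 + 10.4582)/2 = 6.18831.
So far: 85.1189.
k=1: B_{2}/(2)! × [f^{(1)}(14) − f^{(1)}(2)] = 1/12 × (0.529137 − 0.919223) = -0.0325072.
Partial sum through k=1: 85.0864.
k=2: B_{4}/(4)! × [f^{(3)}(14) − f^{(3)}(2)] = −1/720 × (0.000878113 − 0.00123160) = 4.90952e-07.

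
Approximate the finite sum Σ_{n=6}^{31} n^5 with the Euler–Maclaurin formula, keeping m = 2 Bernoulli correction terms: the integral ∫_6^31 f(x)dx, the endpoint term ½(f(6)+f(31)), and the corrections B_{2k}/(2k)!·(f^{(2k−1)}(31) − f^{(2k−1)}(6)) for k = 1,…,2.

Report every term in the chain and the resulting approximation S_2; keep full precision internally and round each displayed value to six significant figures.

S_2 ≈ 1.62612e+08

∫_6^31 x^5 dx evaluates to 1.47910e+08.
Boundary: ½(f(6) + f(31)) = ½(7776.00 + 2.86292e+07) = 1.43185e+07.
Integral + boundary = 1.62228e+08.
Correction k=1: B_{2}/2! · (f^{(1)}(31) − f^{(1)}(6)) = 1/12 · (4.61760e+06 − 6480.00) = 384260.
Partial sum through k=1: 1.62612e+08.
Correction k=2: B_{4}/4! · (f^{(3)}(31) − f^{(3)}(6)) = −1/720 · (57660.0 − 2160.00) = -77.0833.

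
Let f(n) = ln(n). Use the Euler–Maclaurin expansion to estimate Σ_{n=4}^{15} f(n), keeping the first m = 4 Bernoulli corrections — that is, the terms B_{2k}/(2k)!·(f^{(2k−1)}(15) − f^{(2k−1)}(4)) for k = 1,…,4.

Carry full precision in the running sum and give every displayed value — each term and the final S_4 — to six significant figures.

S_4 ≈ 26.1075

∫_4^15 ln(x) dx evaluates to 24.0756.
Boundary: ½(f(4) + f(15)) = ½(1.38629 + 2.70805) = 2.04717.
So far: 26.1227.
k=1: B_{2}/(2)! × [f^{(1)}(15) − f^{(1)}(4)] = 1/12 × (0.0666667 − 0.250000) = -0.0152778.
Partial sum through k=1: 26.1075.
k=2: B_{4}/(4)! × [f^{(3)}(15) − f^{(3)}(4)] = −1/720 × (0.000592593 − 0.0312500) = 4.25797e-05.
Partial sum through k=2: 26.1075.
k=3: B_{6}/(6)! × [f^{(5)}(15) − f^{(5)}(4)] = 1/30240 × (3.16049e-05 − 0.0234375) = -7.74004e-07.
Partial sum through k=3: 26.1075.
k=4: B_{8}/(8)! × [f^{(7)}(15) − f^{(7)}(4)] = −1/1209600 × (4.21399e-06 − 0.0439453) = 3.63270e-08.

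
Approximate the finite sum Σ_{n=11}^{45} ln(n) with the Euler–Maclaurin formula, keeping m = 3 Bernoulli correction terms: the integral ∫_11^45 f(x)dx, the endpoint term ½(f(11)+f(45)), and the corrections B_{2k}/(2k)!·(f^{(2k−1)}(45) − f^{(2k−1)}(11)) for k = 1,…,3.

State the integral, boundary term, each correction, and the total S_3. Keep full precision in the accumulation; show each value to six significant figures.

Integral: ∫_11^45 ln(x) dx = 110.923.
½[f(11) + f(45)] = ½[2.39790 + 3.80666] = 3.10228.
Integral + boundary = 114.025.
k=1: B_{2}/(2)! × [f^{(1)}(45) − f^{(1)}(11)] = 1/12 × (0.0222222 − 0.0909091) = -0.00572391.
After k=1: 114.020.
k=2: B_{4}/(4)! × [f^{(3)}(45) − f^{(3)}(11)] = −1/720 × (2.19479e-05 − 0.00150263) = 2.05650e-06.
After k=2: 114.020.
k=3: B_{6}/(6)! × [f^{(5)}(45) − f^{(5)}(11)] = 1/30240 × (1.30061e-07 − 0.000149021) = -4.92365e-09.

S_3 ≈ 114.020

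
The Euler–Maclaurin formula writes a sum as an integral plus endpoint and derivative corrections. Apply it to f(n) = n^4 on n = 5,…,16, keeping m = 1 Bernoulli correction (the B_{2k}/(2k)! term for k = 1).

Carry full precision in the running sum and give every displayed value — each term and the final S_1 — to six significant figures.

The integral term ∫_5^16 x^4 dx = 209090.
Boundary: ½(f(5) + f(16)) = ½(625.000 + 65536.0) = 33080.5.
So far: 242171.
k=1: B_{2}/(2)! × [f^{(1)}(16) − f^{(1)}(5)] = 1/12 × (16384.0 − 500.000) = 1323.67.

S_1 ≈ 243494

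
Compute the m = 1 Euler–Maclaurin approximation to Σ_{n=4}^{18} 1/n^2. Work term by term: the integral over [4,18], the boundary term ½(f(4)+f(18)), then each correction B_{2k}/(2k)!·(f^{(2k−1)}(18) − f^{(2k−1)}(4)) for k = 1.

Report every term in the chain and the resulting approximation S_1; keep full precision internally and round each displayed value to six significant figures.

S_1 ≈ 0.229813

Integral: ∫_4^18 1/x^2 dx = 0.194444.
½[f(4) + f(18)] = ½[0.0625000 + 0.00308642] = 0.0327932.
Running total after boundary: 0.227238.
Correction k=1: B_{2}/2! · (f^{(1)}(18) − f^{(1)}(4)) = 1/12 · (-0.000342936 − (-0.0312500)) = 0.00257559.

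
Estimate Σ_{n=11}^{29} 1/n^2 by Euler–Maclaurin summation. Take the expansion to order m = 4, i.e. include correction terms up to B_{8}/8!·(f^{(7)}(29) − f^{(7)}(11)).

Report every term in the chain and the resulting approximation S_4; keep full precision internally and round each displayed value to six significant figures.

The integral term ∫_11^29 1/x^2 dx = 0.0564263.
Boundary: ½(f(11) + f(29)) = ½(0.00826446 + 0.00118906) = 0.00472676.
So far: 0.0611531.
k=1: B_{2}/(2)! × [f^{(1)}(29) − f^{(1)}(11)] = 1/12 × (-8.20042e-05 − (-0.00150263)) = 0.000118385.
Running total after k=1: 0.0612715.
k=2: B_{4}/(4)! × [f^{(3)}(29) − f^{(3)}(11)] = −1/720 × (-1.17010e-06 − (-0.000149021)) = -2.05349e-07.
Running total after k=2: 0.0612713.
k=3: B_{6}/(6)! × [f^{(5)}(29) − f^{(5)}(11)] = 1/30240 × (-4.17394e-08 − (-3.69474e-05)) = 1.22042e-09.
Running total after k=3: 0.0612713.
k=4: B_{8}/(8)! × [f^{(7)}(29) − f^{(7)}(11)] = −1/1209600 × (-2.77932e-09 − (-1.70996e-05)) = -1.41343e-11.

S_4 ≈ 0.0612713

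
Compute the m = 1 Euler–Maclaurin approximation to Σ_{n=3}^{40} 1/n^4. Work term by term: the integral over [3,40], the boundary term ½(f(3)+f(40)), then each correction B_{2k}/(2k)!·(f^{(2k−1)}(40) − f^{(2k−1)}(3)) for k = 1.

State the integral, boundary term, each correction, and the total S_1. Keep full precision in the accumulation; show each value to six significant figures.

S_1 ≈ 0.0198852

The integral term ∫_3^40 1/x^4 dx = 0.0123405.
½[f(3) + f(40)] = ½[0.0123457 + 3.90625e-07] = 0.00617303.
So far: 0.0185135.
Order-1 term: 1/12 · (-3.90625e-08 − (-0.0164609)) = 0.00137174.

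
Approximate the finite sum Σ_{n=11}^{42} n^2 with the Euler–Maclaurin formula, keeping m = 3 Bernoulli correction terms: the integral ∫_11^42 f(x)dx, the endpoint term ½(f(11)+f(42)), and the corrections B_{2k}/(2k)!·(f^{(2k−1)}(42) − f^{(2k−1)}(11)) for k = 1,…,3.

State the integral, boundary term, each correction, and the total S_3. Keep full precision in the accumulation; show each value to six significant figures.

S_3 ≈ 25200.0

The integral term ∫_11^42 x^2 dx = 24252.3.
Endpoint term: (f(11) + f(42))/2 = (121.000 + 1764.00)/2 = 942.500.
Running total after boundary: 25194.8.
k=1: B_{2}/(2)! × [f^{(1)}(42) − f^{(1)}(11)] = 1/12 × (84.0000 − 22.0000) = 5.16667.
Partial sum through k=1: 25200.0.
k=2: B_{4}/(4)! × [f^{(3)}(42) − f^{(3)}(11)] = −1/720 × (0.00000 − 0.00000) = 0.00000.
Partial sum through k=2: 25200.0.
k=3: B_{6}/(6)! × [f^{(5)}(42) − f^{(5)}(11)] = 1/30240 × (0.00000 − 0.00000) = 0.00000.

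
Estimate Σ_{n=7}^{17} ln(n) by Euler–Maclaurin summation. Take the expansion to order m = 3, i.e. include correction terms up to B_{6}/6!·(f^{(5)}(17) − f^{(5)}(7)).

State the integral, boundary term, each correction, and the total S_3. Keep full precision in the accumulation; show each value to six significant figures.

∫_7^17 ln(x) dx evaluates to 24.5433.
½[f(7) + f(17)] = ½[1.94591 + 2.83321] = 2.38956.
Integral + boundary = 26.9328.
k=1: B_{2}/(2)! × [f^{(1)}(17) − f^{(1)}(7)] = 1/12 × (0.0588235 − 0.142857) = -0.00700280.
Partial sum through k=1: 26.9258.
k=2: B_{4}/(4)! × [f^{(3)}(17) − f^{(3)}(7)] = −1/720 × (0.000407083 − 0.00583090) = 7.53308e-06.
Partial sum through k=2: 26.9258.
k=3: B_{6}/(6)! × [f^{(5)}(17) − f^{(5)}(7)] = 1/30240 × (1.69031e-05 − 0.00142798) = -4.66625e-08.

S_3 ≈ 26.9258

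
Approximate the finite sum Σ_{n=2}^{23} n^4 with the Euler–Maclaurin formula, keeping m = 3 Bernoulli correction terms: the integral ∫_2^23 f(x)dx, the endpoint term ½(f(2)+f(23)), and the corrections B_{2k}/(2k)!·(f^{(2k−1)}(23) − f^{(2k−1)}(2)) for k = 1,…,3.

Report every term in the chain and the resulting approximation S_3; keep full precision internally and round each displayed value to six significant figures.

Integral: ∫_2^23 x^4 dx = 1.28726e+06.
Boundary: ½(f(2) + f(23)) = ½(16.0000 + 279841) = 139928.
Integral + boundary = 1.42719e+06.
k=1: B_{2}/(2)! × [f^{(1)}(23) − f^{(1)}(2)] = 1/12 × (48668.0 − 32.0000) = 4053.00.
After k=1: 1.43124e+06.
k=2: B_{4}/(4)! × [f^{(3)}(23) − f^{(3)}(2)] = −1/720 × (552.000 − 48.0000) = -0.700000.
After k=2: 1.43124e+06.
k=3: B_{6}/(6)! × [f^{(5)}(23) − f^{(5)}(2)] = 1/30240 × (0.00000 − 0.00000) = 0.00000.

S_3 ≈ 1.43124e+06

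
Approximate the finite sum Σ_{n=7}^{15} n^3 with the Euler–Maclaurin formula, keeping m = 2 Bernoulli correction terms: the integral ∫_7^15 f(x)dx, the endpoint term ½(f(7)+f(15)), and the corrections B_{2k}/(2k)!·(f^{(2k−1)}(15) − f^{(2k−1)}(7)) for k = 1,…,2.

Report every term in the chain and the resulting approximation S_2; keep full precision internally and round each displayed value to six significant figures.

S_2 ≈ 13959.0

Integral: ∫_7^15 x^3 dx = 12056.0.
Boundary: ½(f(7) + f(15)) = ½(343.000 + 3375.00) = 1859.00.
Integral + boundary = 13915.0.
Correction k=1: B_{2}/2! · (f^{(1)}(15) − f^{(1)}(7)) = 1/12 · (675.000 − 147.000) = 44.0000.
Partial sum through k=1: 13959.0.
Correction k=2: B_{4}/4! · (f^{(3)}(15) − f^{(3)}(7)) = −1/720 · (6.00000 − 6.00000) = 0.00000.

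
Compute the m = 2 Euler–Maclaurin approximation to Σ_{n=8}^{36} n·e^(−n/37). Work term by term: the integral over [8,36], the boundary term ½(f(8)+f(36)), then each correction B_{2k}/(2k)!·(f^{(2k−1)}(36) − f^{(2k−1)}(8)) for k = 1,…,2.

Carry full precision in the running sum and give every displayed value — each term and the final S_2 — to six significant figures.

S_2 ≈ 330.369

∫_8^36 x·e^(−x/37) dx evaluates to 320.395.
Endpoint term: (f(8) + f(36))/2 = (6.44449 + 13.6065)/2 = 10.0255.
So far: 330.421.
Correction k=1: B_{2}/2! · (f^{(1)}(36) − f^{(1)}(8)) = 1/12 · (0.0102151 − 0.631386) = -0.0517642.
Running total after k=1: 330.369.
Correction k=2: B_{4}/4! · (f^{(3)}(36) − f^{(3)}(8)) = −1/720 · (0.000559628 − 0.00163806) = 1.49783e-06.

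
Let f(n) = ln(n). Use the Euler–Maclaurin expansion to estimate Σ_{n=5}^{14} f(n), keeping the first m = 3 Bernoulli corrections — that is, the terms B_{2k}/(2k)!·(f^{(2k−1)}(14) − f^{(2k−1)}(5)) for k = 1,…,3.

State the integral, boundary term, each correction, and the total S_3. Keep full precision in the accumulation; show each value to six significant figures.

Integral: ∫_5^14 ln(x) dx = 19.8996.
Boundary: ½(f(5) + f(14)) = ½(1.60944 + 2.63906) = 2.12425.
Integral + boundary = 22.0239.
Order-1 term: 1/12 · (0.0714286 − 0.200000) = -0.0107143.
Running total after k=1: 22.0131.
Order-2 term: −1/720 · (0.000728863 − 0.0160000) = 2.12099e-05.
Running total after k=2: 22.0132.
Order-3 term: 1/30240 · (4.46243e-05 − 0.00768000) = -2.52493e-07.

S_3 ≈ 22.0132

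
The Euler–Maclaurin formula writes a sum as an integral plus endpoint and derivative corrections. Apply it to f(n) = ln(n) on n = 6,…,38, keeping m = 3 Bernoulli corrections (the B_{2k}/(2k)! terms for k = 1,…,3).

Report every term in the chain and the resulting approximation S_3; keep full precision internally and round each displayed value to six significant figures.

The integral term ∫_6^38 ln(x) dx = 95.4777.
Endpoint term: (f(6) + f(38))/2 = (1.79176 + 3.63759)/2 = 2.71467.
So far: 98.1924.
k=1: B_{2}/(2)! × [f^{(1)}(38) − f^{(1)}(6)] = 1/12 × (0.0263158 − 0.166667) = -0.0116959.
Running total after k=1: 98.1807.
k=2: B_{4}/(4)! × [f^{(3)}(38) − f^{(3)}(6)] = −1/720 × (3.64485e-05 − 0.00925926) = 1.28095e-05.
Running total after k=2: 98.1807.
k=3: B_{6}/(6)! × [f^{(5)}(38) − f^{(5)}(6)] = 1/30240 × (3.02896e-07 − 0.00308642) = -1.02054e-07.

S_3 ≈ 98.1807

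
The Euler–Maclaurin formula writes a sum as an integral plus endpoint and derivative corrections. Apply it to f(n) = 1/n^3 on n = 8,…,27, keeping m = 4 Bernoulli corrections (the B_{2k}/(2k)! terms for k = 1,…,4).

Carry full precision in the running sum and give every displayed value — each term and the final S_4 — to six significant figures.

Integral: ∫_8^27 1/x^3 dx = 0.00712663.
Boundary: ½(f(8) + f(27)) = ½(0.00195312 + 5.08053e-05) = 0.00100197.
So far: 0.00812859.
k=1: B_{2}/(2)! × [f^{(1)}(27) − f^{(1)}(8)] = 1/12 × (-5.64503e-06 − (-0.000732422)) = 6.05647e-05.
Running total after k=1: 0.00818916.
k=2: B_{4}/(4)! × [f^{(3)}(27) − f^{(3)}(8)] = −1/720 × (-1.54870e-07 − (-0.000228882)) = -3.17676e-07.
Running total after k=2: 0.00818884.
k=3: B_{6}/(6)! × [f^{(5)}(27) − f^{(5)}(8)] = 1/30240 × (-8.92258e-09 − (-0.000150204)) = 4.96676e-09.
Running total after k=3: 0.00818885.
k=4: B_{8}/(8)! × [f^{(7)}(27) − f^{(7)}(8)] = −1/1209600 × (-8.81242e-10 − (-0.000168979)) = -1.39698e-10.

S_4 ≈ 0.00818885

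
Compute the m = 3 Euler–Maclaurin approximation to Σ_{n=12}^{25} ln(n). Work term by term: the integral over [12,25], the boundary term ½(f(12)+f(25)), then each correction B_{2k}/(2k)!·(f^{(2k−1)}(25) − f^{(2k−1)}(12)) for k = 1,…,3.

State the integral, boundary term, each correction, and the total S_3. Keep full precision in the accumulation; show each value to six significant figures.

∫_12^25 ln(x) dx evaluates to 37.6530.
½[f(12) + f(25)] = ½[2.48491 + 3.21888] = 2.85189.
So far: 40.5049.
Correction k=1: B_{2}/2! · (f^{(1)}(25) − f^{(1)}(12)) = 1/12 · (0.0400000 − 0.0833333) = -0.00361111.
Running total after k=1: 40.5013.
Correction k=2: B_{4}/4! · (f^{(3)}(25) − f^{(3)}(12)) = −1/720 · (0.000128000 − 0.00115741) = 1.42973e-06.
Running total after k=2: 40.5013.
Correction k=3: B_{6}/6! · (f^{(5)}(25) − f^{(5)}(12)) = 1/30240 · (2.45760e-06 − 9.64506e-05) = -3.10823e-09.

S_3 ≈ 40.5013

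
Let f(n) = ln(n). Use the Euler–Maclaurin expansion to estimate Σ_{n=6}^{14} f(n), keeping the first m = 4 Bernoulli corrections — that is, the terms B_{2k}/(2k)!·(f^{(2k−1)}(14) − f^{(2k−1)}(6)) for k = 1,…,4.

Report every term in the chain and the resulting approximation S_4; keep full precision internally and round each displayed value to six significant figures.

The integral term ∫_6^14 ln(x) dx = 18.1962.
½[f(6) + f(14)] = ½[1.79176 + 2.63906] = 2.21541.
Running total after boundary: 20.4117.
Order-1 term: 1/12 · (0.0714286 − 0.166667) = -0.00793651.
After k=1: 20.4037.
Order-2 term: −1/720 · (0.000728863 − 0.00925926) = 1.18478e-05.
After k=2: 20.4037.
Order-3 term: 1/30240 · (4.46243e-05 − 0.00308642) = -1.00588e-07.
After k=3: 20.4037.
Order-4 term: −1/1209600 · (6.83024e-06 − 0.00257202) = 2.12069e-09.

S_4 ≈ 20.4037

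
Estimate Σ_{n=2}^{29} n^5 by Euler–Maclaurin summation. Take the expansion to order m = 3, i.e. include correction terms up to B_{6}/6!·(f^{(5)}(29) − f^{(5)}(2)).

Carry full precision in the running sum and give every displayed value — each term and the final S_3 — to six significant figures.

∫_2^29 x^5 dx evaluates to 9.91372e+07.
½[f(2) + f(29)] = ½[32.0000 + 2.05111e+07] = 1.02556e+07.
Integral + boundary = 1.09393e+08.
k=1: B_{2}/(2)! × [f^{(1)}(29) − f^{(1)}(2)] = 1/12 × (3.53640e+06 − 80.0000) = 294694.
After k=1: 1.09687e+08.
k=2: B_{4}/(4)! × [f^{(3)}(29) − f^{(3)}(2)] = −1/720 × (50460.0 − 240.000) = -69.7500.
After k=2: 1.09687e+08.
k=3: B_{6}/(6)! × [f^{(5)}(29) − f^{(5)}(2)] = 1/30240 × (120.000 − 120.000) = 0.00000.

S_3 ≈ 1.09687e+08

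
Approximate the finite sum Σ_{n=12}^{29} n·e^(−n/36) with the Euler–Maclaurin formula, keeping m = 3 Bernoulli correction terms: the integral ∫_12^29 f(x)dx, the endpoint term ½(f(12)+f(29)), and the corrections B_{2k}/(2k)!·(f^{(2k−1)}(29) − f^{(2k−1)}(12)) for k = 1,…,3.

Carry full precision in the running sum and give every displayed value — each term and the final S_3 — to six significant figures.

S_3 ≈ 203.307

∫_12^29 x·e^(−x/36) dx evaluates to 192.561.
Boundary: ½(f(12) + f(29)) = ½(8.59838 + 12.9583) = 10.7784.
Running total after boundary: 203.340.
Correction k=1: B_{2}/2! · (f^{(1)}(29) − f^{(1)}(12)) = 1/12 · (0.0868855 − 0.477688) = -0.0325668.
Partial sum through k=1: 203.307.
Correction k=2: B_{4}/4! · (f^{(3)}(29) − f^{(3)}(12)) = −1/720 · (0.000756609 − 0.00147434) = 9.96855e-07.
Partial sum through k=2: 203.307.
Correction k=3: B_{6}/6! · (f^{(5)}(29) − f^{(5)}(12)) = 1/30240 · (1.11588e-06 − 1.99082e-06) = -2.89333e-11.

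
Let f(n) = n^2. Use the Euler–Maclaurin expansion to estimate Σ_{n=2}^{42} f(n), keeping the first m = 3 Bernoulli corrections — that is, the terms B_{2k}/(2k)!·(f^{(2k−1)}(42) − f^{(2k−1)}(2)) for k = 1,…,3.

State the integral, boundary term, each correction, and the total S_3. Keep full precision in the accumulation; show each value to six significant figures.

S_3 ≈ 25584.0

∫_2^42 x^2 dx evaluates to 24693.3.
Endpoint term: (f(2) + f(42))/2 = (4.00000 + 1764.00)/2 = 884.000.
So far: 25577.3.
Correction k=1: B_{2}/2! · (f^{(1)}(42) − f^{(1)}(2)) = 1/12 · (84.0000 − 4.00000) = 6.66667.
Running total after k=1: 25584.0.
Correction k=2: B_{4}/4! · (f^{(3)}(42) − f^{(3)}(2)) = −1/720 · (0.00000 − 0.00000) = 0.00000.
Running total after k=2: 25584.0.
Correction k=3: B_{6}/6! · (f^{(5)}(42) − f^{(5)}(2)) = 1/30240 · (0.00000 − 0.00000) = 0.00000.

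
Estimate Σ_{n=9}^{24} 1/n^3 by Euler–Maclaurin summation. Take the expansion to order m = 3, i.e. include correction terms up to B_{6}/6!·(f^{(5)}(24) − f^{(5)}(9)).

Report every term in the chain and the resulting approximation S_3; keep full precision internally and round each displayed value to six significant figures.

S_3 ≈ 0.00606402

∫_9^24 1/x^3 dx evaluates to 0.00530478.
½[f(9) + f(24)] = ½[0.00137174 + 7.23380e-05] = 0.000722040.
So far: 0.00602682.
Correction k=1: B_{2}/2! · (f^{(1)}(24) − f^{(1)}(9)) = 1/12 · (-9.04225e-06 − (-0.000457247)) = 3.73504e-05.
After k=1: 0.00606417.
Correction k=2: B_{4}/4! · (f^{(3)}(24) − f^{(3)}(9)) = −1/720 · (-3.13967e-07 − (-0.000112901)) = -1.56370e-07.
After k=2: 0.00606402.
Correction k=3: B_{6}/6! · (f^{(5)}(24) − f^{(5)}(9)) = 1/30240 · (-2.28934e-08 − (-5.85410e-05)) = 1.93512e-09.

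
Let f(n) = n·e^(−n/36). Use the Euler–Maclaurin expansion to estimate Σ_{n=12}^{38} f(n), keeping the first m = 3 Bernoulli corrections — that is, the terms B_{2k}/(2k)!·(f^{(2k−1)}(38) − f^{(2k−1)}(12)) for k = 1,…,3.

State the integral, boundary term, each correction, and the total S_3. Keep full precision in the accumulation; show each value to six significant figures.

∫_12^38 x·e^(−x/36) dx evaluates to 311.097.
Endpoint term: (f(12) + f(38))/2 = (8.59838 + 13.2240)/2 = 10.9112.
Running total after boundary: 322.008.
k=1: B_{2}/(2)! × [f^{(1)}(38) − f^{(1)}(12)] = 1/12 × (-0.0193333 − 0.477688) = -0.0414184.
After k=1: 321.966.
k=2: B_{4}/(4)! × [f^{(3)}(38) − f^{(3)}(12)] = −1/720 × (0.000522118 − 0.00147434) = 1.32254e-06.
After k=2: 321.966.
k=3: B_{6}/(6)! × [f^{(5)}(38) − f^{(5)}(12)] = 1/30240 × (8.17248e-07 − 1.99082e-06) = -3.88086e-11.

S_3 ≈ 321.966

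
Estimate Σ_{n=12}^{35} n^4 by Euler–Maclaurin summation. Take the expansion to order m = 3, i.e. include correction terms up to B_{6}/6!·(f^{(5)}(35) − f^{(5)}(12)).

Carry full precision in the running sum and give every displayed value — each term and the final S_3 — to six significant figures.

S_3 ≈ 1.12290e+07

∫_12^35 x^4 dx evaluates to 1.04546e+07.
Boundary: ½(f(12) + f(35)) = ½(20736.0 + 1.50062e+06) = 760680.
So far: 1.12153e+07.
Order-1 term: 1/12 · (171500 − 6912.00) = 13715.7.
After k=1: 1.12290e+07.
Order-2 term: −1/720 · (840.000 − 288.000) = -0.766667.
After k=2: 1.12290e+07.
Order-3 term: 1/30240 · (0.00000 − 0.00000) = 0.00000.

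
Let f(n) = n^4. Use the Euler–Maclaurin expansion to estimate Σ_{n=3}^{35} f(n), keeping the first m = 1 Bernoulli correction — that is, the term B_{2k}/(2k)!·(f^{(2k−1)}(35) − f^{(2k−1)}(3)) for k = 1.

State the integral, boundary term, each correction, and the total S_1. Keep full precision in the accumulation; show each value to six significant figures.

Integral: ∫_3^35 x^4 dx = 1.05043e+07.
Endpoint term: (f(3) + f(35))/2 = (81.0000 + 1.50062e+06)/2 = 750353.
Integral + boundary = 1.12547e+07.
Order-1 term: 1/12 · (171500 − 108.000) = 14282.7.

S_1 ≈ 1.12690e+07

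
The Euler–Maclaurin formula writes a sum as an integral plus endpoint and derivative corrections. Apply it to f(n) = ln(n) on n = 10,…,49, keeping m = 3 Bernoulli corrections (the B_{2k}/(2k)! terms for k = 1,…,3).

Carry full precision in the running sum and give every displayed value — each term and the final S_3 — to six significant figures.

Integral: ∫_10^49 ln(x) dx = 128.673.
Endpoint term: (f(10) + f(49))/2 = (2.30259 + 3.89182)/2 = 3.09720.
Integral + boundary = 131.771.
Correction k=1: B_{2}/2! · (f^{(1)}(49) − f^{(1)}(10)) = 1/12 · (0.0204082 − 0.100000) = -0.00663265.
Running total after k=1: 131.764.
Correction k=2: B_{4}/4! · (f^{(3)}(49) − f^{(3)}(10)) = −1/720 · (1.69997e-05 − 0.00200000) = 2.75417e-06.
Running total after k=2: 131.764.
Correction k=3: B_{6}/6! · (f^{(5)}(49) − f^{(5)}(10)) = 1/30240 · (8.49632e-08 − 0.000240000) = -7.93370e-09.

S_3 ≈ 131.764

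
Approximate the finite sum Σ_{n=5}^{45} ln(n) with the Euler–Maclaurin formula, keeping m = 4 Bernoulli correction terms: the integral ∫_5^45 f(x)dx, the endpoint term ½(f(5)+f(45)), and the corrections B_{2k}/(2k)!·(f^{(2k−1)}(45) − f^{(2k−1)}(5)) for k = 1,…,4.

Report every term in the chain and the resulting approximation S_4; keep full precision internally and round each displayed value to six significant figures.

∫_5^45 ln(x) dx evaluates to 123.253.
Boundary: ½(f(5) + f(45)) = ½(1.60944 + 3.80666) = 2.70805.
So far: 125.961.
Order-1 term: 1/12 · (0.0222222 − 0.200000) = -0.0148148.
After k=1: 125.946.
Order-2 term: −1/720 · (2.19479e-05 − 0.0160000) = 2.21917e-05.
After k=2: 125.946.
Order-3 term: 1/30240 · (1.30061e-07 − 0.00768000) = -2.53964e-07.
After k=3: 125.946.
Order-4 term: −1/1209600 · (1.92684e-09 − 0.00921600) = 7.61905e-09.

S_4 ≈ 125.946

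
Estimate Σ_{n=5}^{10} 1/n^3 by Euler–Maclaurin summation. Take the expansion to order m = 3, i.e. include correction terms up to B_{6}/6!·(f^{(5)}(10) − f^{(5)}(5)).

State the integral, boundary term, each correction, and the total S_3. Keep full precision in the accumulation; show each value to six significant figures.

∫_5^10 1/x^3 dx evaluates to 0.0150000.
Endpoint term: (f(5) + f(10))/2 = (0.00800000 + 0.00100000)/2 = 0.00450000.
So far: 0.0195000.
Order-1 term: 1/12 · (-0.000300000 − (-0.00480000)) = 0.000375000.
After k=1: 0.0198750.
Order-2 term: −1/720 · (-6.00000e-05 − (-0.00384000)) = -5.25000e-06.
After k=2: 0.0198698.
Order-3 term: 1/30240 · (-2.52000e-05 − (-0.00645120)) = 2.12500e-07.

S_3 ≈ 0.0198700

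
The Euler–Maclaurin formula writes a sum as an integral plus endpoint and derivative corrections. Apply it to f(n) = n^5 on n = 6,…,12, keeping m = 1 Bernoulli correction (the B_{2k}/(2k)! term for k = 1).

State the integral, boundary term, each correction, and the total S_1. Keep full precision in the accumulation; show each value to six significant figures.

Integral: ∫_6^12 x^5 dx = 489888.
½[f(6) + f(12)] = ½[7776.00 + 248832] = 128304.
Integral + boundary = 618192.
Correction k=1: B_{2}/2! · (f^{(1)}(12) − f^{(1)}(6)) = 1/12 · (103680 − 6480.00) = 8100.00.

S_1 ≈ 626292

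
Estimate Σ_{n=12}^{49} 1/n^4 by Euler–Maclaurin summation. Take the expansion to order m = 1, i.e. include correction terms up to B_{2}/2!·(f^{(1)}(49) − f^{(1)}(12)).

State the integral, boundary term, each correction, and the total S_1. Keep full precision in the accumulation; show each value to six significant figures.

S_1 ≈ 0.000215606

The integral term ∫_12^49 1/x^4 dx = 0.000190068.
Boundary: ½(f(12) + f(49)) = ½(4.82253e-05 + 1.73467e-07) = 2.41994e-05.
So far: 0.000214267.
k=1: B_{2}/(2)! × [f^{(1)}(49) − f^{(1)}(12)] = 1/12 × (-1.41605e-08 − (-1.60751e-05)) = 1.33841e-06.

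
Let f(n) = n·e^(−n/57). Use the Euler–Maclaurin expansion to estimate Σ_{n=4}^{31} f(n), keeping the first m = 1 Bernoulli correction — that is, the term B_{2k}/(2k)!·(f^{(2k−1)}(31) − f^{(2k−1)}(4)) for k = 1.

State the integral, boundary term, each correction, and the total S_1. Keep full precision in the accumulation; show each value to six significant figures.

The integral term ∫_4^31 x·e^(−x/57) dx = 329.560.
Boundary: ½(f(4) + f(31)) = ½(3.72892 + 17.9956) = 10.8623.
Integral + boundary = 340.422.
k=1: B_{2}/(2)! × [f^{(1)}(31) − f^{(1)}(4)] = 1/12 × (0.264791 − 0.866811) = -0.0501683.

S_1 ≈ 340.372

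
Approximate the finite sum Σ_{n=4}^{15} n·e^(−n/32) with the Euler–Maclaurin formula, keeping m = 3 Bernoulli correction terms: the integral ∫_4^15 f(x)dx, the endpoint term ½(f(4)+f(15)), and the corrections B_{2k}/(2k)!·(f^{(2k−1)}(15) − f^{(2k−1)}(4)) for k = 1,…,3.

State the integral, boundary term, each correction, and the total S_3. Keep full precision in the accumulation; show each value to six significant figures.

S_3 ≈ 81.8790

The integral term ∫_4^15 x·e^(−x/32) dx = 75.4573.
Boundary: ½(f(4) + f(15)) = ½(3.52999 + 9.38676) = 6.45837.
So far: 81.9157.
k=1: B_{2}/(2)! × [f^{(1)}(15) − f^{(1)}(4)] = 1/12 × (0.332448 − 0.772185) = -0.0366448.
After k=1: 81.8790.
k=2: B_{4}/(4)! × [f^{(3)}(15) − f^{(3)}(4)] = −1/720 × (0.00154689 − 0.00247771) = 1.29281e-06.
After k=2: 81.8790.
k=3: B_{6}/(6)! × [f^{(5)}(15) − f^{(5)}(4)] = 1/30240 × (2.70422e-06 − 4.10287e-06) = -4.62516e-11.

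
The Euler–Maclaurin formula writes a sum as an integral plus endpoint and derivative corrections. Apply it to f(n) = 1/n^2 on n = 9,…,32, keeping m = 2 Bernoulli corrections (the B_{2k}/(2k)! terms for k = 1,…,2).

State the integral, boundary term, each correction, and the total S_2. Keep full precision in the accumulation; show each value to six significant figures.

The integral term ∫_9^32 1/x^2 dx = 0.0798611.
Endpoint term: (f(9) + f(32))/2 = (0.0123457 + 0.000976562)/2 = 0.00666112.
So far: 0.0865222.
k=1: B_{2}/(2)! × [f^{(1)}(32) − f^{(1)}(9)] = 1/12 × (-6.10352e-05 − (-0.00274348)) = 0.000223537.
Running total after k=1: 0.0867458.
k=2: B_{4}/(4)! × [f^{(3)}(32) − f^{(3)}(9)] = −1/720 × (-7.15256e-07 − (-0.000406442)) = -5.63510e-07.

S_2 ≈ 0.0867452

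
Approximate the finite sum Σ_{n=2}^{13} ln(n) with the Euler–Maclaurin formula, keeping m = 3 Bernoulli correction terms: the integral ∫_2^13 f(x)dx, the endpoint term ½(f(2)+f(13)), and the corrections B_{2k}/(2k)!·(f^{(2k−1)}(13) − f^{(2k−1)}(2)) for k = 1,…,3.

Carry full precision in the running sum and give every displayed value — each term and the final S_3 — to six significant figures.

∫_2^13 ln(x) dx evaluates to 20.9580.
Boundary: ½(f(2) + f(13)) = ½(0.693147 + 2.56495) = 1.62905.
Running total after boundary: 22.5871.
Order-1 term: 1/12 · (0.0769231 − 0.500000) = -0.0352564.
Partial sum through k=1: 22.5518.
Order-2 term: −1/720 · (0.000910332 − 0.250000) = 0.000345958.
Partial sum through k=2: 22.5522.
Order-3 term: 1/30240 · (6.46390e-05 − 0.750000) = -2.47994e-05.

S_3 ≈ 22.5522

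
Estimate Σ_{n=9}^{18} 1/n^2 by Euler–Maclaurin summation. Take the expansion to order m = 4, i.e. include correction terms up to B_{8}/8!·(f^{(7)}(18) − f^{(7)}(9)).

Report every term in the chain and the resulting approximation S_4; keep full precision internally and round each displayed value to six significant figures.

Integral: ∫_9^18 1/x^2 dx = 0.0555556.
Endpoint term: (f(9) + f(18))/2 = (0.0123457 + 0.00308642)/2 = 0.00771605.
So far: 0.0632716.
k=1: B_{2}/(2)! × [f^{(1)}(18) − f^{(1)}(9)] = 1/12 × (-0.000342936 − (-0.00274348)) = 0.000200046.
After k=1: 0.0634717.
k=2: B_{4}/(4)! × [f^{(3)}(18) − f^{(3)}(9)] = −1/720 × (-1.27013e-05 − (-0.000406442)) = -5.46862e-07.
After k=2: 0.0634711.
k=3: B_{6}/(6)! × [f^{(5)}(18) − f^{(5)}(9)] = 1/30240 × (-1.17605e-06 − (-0.000150534)) = 4.93909e-09.
After k=3: 0.0634711.
k=4: B_{8}/(8)! × [f^{(7)}(18) − f^{(7)}(9)] = −1/1209600 × (-2.03268e-07 − (-0.000104073)) = -8.58711e-11.

S_4 ≈ 0.0634711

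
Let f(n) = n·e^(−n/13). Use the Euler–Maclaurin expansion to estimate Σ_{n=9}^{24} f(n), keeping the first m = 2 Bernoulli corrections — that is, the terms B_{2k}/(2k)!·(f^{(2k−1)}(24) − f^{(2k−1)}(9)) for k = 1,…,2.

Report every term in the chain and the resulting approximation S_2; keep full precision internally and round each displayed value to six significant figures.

The integral term ∫_9^24 x·e^(−x/13) dx = 67.1976.
Endpoint term: (f(9) + f(24))/2 = (4.50378 + 3.78823)/2 = 4.14601.
Integral + boundary = 71.3436.
Order-1 term: 1/12 · (-0.133560 − 0.153975) = -0.0239612.
After k=1: 71.3196.
Order-2 term: −1/720 · (0.00107767 − 0.00683323) = 7.99382e-06.

S_2 ≈ 71.3196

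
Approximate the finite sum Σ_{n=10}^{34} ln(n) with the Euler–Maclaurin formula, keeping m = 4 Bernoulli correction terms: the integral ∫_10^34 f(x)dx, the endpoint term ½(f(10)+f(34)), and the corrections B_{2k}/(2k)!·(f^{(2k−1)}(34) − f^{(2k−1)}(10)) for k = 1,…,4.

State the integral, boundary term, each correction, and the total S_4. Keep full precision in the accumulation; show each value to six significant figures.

The integral term ∫_10^34 ln(x) dx = 72.8704.
½[f(10) + f(34)] = ½[2.30259 + 3.52636] = 2.91447.
So far: 75.7849.
k=1: B_{2}/(2)! × [f^{(1)}(34) − f^{(1)}(10)] = 1/12 × (0.0294118 − 0.100000) = -0.00588235.
After k=1: 75.7790.
k=2: B_{4}/(4)! × [f^{(3)}(34) − f^{(3)}(10)] = −1/720 × (5.08854e-05 − 0.00200000) = 2.70710e-06.
After k=2: 75.7790.
k=3: B_{6}/(6)! × [f^{(5)}(34) − f^{(5)}(10)] = 1/30240 × (5.28222e-07 − 0.000240000) = -7.91904e-09.
After k=3: 75.7790.
k=4: B_{8}/(8)! × [f^{(7)}(34) − f^{(7)}(10)] = −1/1209600 × (1.37082e-08 − 7.20000e-05) = 5.95125e-11.

S_4 ≈ 75.7790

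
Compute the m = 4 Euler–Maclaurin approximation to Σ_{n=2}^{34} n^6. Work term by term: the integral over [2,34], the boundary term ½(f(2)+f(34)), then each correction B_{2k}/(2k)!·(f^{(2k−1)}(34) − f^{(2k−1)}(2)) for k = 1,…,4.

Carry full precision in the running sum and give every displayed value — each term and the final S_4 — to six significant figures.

S_4 ≈ 8.29845e+09

Integral: ∫_2^34 x^6 dx = 7.50334e+09.
Boundary: ½(f(2) + f(34)) = ½(64.0000 + 1.54480e+09) = 7.72402e+08.
Running total after boundary: 8.27574e+09.
Order-1 term: 1/12 · (2.72613e+08 − 192.000) = 2.27177e+07.
Partial sum through k=1: 8.29846e+09.
Order-2 term: −1/720 · (4.71648e+06 − 960.000) = -6549.33.
Partial sum through k=2: 8.29845e+09.
Order-3 term: 1/30240 · (24480.0 − 1440.00) = 0.761905.
Partial sum through k=3: 8.29845e+09.
Order-4 term: −1/1209600 · (0.00000 − 0.00000) = 0.00000.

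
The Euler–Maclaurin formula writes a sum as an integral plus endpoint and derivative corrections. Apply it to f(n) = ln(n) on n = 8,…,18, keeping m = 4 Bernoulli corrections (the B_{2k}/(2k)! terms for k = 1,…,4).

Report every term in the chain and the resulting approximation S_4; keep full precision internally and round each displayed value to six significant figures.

∫_8^18 ln(x) dx evaluates to 25.3912.
½[f(8) + f(18)] = ½[2.07944 + 2.89037] = 2.48491.
Integral + boundary = 27.8761.
k=1: B_{2}/(2)! × [f^{(1)}(18) − f^{(1)}(8)] = 1/12 × (0.0555556 − 0.125000) = -0.00578704.
After k=1: 27.8703.
k=2: B_{4}/(4)! × [f^{(3)}(18) − f^{(3)}(8)] = −1/720 × (0.000342936 − 0.00390625) = 4.94905e-06.
After k=2: 27.8703.
k=3: B_{6}/(6)! × [f^{(5)}(18) − f^{(5)}(8)] = 1/30240 × (1.27013e-05 − 0.000732422) = -2.38003e-08.
After k=3: 27.8703.
k=4: B_{8}/(8)! × [f^{(7)}(18) − f^{(7)}(8)] = −1/1209600 × (1.17605e-06 − 0.000343323) = 2.82859e-10.

S_4 ≈ 27.8703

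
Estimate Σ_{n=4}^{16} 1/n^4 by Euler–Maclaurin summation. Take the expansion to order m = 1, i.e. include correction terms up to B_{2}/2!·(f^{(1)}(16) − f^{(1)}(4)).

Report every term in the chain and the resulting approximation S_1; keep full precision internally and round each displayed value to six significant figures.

∫_4^16 1/x^4 dx evaluates to 0.00512695.
Endpoint term: (f(4) + f(16))/2 = (0.00390625 + 1.52588e-05)/2 = 0.00196075.
Integral + boundary = 0.00708771.
Order-1 term: 1/12 · (-3.81470e-06 − (-0.00390625)) = 0.000325203.

S_1 ≈ 0.00741291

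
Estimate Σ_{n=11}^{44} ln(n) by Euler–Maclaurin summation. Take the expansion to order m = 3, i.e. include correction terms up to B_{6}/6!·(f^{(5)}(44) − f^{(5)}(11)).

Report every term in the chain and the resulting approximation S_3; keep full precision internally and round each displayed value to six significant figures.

S_3 ≈ 110.213

Integral: ∫_11^44 ln(x) dx = 107.127.
Endpoint term: (f(11) + f(44))/2 = (2.39790 + 3.78419)/2 = 3.09104.
Integral + boundary = 110.219.
Order-1 term: 1/12 · (0.0227273 − 0.0909091) = -0.00568182.
Running total after k=1: 110.213.
Order-2 term: −1/720 · (2.34786e-05 − 0.00150263) = 2.05438e-06.
Running total after k=2: 110.213.
Order-3 term: 1/30240 · (1.45528e-07 − 0.000149021) = -4.92313e-09.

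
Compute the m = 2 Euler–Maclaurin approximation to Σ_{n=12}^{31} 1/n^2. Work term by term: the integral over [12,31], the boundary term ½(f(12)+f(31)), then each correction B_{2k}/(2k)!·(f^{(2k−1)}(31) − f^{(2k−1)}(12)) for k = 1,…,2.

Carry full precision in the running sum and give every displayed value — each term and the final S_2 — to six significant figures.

S_2 ≈ 0.0551585

∫_12^31 1/x^2 dx evaluates to 0.0510753.
Boundary: ½(f(12) + f(31)) = ½(0.00694444 + 0.00104058) = 0.00399251.
Running total after boundary: 0.0550678.
k=1: B_{2}/(2)! × [f^{(1)}(31) − f^{(1)}(12)] = 1/12 × (-6.71344e-05 − (-0.00115741)) = 9.08561e-05.
Running total after k=1: 0.0551586.
k=2: B_{4}/(4)! × [f^{(3)}(31) − f^{(3)}(12)] = −1/720 × (-8.38306e-07 − (-9.64506e-05)) = -1.32795e-07.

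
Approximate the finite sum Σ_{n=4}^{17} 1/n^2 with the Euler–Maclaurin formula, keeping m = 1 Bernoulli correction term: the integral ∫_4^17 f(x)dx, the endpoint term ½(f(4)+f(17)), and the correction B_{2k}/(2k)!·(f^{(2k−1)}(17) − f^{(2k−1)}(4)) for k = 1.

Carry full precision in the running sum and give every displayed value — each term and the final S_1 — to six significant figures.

The integral term ∫_4^17 1/x^2 dx = 0.191176.
Endpoint term: (f(4) + f(17))/2 = (0.0625000 + 0.00346021)/2 = 0.0329801.
So far: 0.224157.
Order-1 term: 1/12 · (-0.000407083 − (-0.0312500)) = 0.00257024.

S_1 ≈ 0.226727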